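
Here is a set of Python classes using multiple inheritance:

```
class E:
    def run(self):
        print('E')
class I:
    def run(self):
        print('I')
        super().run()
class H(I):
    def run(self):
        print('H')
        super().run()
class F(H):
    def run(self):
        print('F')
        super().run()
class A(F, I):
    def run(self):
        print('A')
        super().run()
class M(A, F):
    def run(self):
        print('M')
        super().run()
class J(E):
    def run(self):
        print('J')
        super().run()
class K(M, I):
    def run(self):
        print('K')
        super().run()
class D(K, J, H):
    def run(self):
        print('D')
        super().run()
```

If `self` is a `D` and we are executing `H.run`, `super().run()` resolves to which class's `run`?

I

L[D] = D + merge(L[K], L[J], L[H], [K J H])
  take K:  [K M A F H I object] + [J E object] + [H I object] + [K J H]
  take M:  [M A F H I object] + [J E object] + [H I object] + [J H]
  take A:  [A F H I object] + [J E object] + [H I object] + [J H]
  take F:  [F H I object] + [J E object] + [H I object] + [J H]
  take J:  [H I object] + [J E object] + [H I object] + [J H]
  take H:  [H I object] + [E object] + [H I object] + [H]
  take I:  [I object] + [E object] + [I object]
  take E:  [object] + [E object] + [object]
  take object:  [object] + [object] + [object]
MRO: D K M A F J H I E object
super() in H.run on a D instance goes to the class after H in D's MRO: I.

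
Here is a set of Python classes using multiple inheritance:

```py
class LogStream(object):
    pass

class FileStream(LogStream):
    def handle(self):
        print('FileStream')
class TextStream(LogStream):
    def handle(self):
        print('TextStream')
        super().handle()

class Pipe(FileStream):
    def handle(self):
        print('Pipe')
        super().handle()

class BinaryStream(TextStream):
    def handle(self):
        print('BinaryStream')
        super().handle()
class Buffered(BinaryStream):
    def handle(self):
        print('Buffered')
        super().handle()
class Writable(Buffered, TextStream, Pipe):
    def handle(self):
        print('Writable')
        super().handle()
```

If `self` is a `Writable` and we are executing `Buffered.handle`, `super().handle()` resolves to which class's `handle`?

BinaryStream

L[Writable] = Writable + merge(L[Buffered], L[TextStream], L[Pipe], [Buffered TextStream Pipe])
  take Buffered:  [Buffered BinaryStream TextStream LogStream object] + [TextStream LogStream object] + [Pipe FileStream LogStream object] + [Buffered TextStream Pipe]
  take BinaryStream:  [BinaryStream TextStream LogStream object] + [TextStream LogStream object] + [Pipe FileStream LogStream object] + [TextStream Pipe]
  take TextStream:  [TextStream LogStream object] + [TextStream LogStream object] + [Pipe FileStream LogStream object] + [TextStream Pipe]
  take Pipe:  [LogStream object] + [LogStream object] + [Pipe FileStream LogStream object] + [Pipe]
  take FileStream:  [LogStream object] + [LogStream object] + [FileStream LogStream object]
  take LogStream:  [LogStream object] + [LogStream object] + [LogStream object]
  take object:  [object] + [object] + [object]
MRO: Writable Buffered BinaryStream TextStream Pipe FileStream LogStream object
super() in Buffered.handle on a Writable instance goes to the class after Buffered in Writable's MRO: BinaryStream.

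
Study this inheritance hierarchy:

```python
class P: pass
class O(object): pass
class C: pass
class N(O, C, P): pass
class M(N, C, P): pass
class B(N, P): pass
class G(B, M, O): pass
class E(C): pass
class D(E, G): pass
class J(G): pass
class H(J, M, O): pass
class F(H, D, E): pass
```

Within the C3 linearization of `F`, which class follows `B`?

M

L[F] = F + merge(L[H], L[D], L[E], [H D E])
  take H:  [H J G B M N O C P object] + [D E G B M N O C P object] + [E C object] + [H D E]
  take J:  [J G B M N O C P object] + [D E G B M N O C P object] + [E C object] + [D E]
  take D:  [G B M N O C P object] + [D E G B M N O C P object] + [E C object] + [D E]
  take E:  [G B M N O C P object] + [E G B M N O C P object] + [E C object] + [E]
  take G:  [G B M N O C P object] + [G B M N O C P object] + [C object]
  take B:  [B M N O C P object] + [B M N O C P object] + [C object]
  take M:  [M N O C P object] + [M N O C P object] + [C object]
  take N:  [N O C P object] + [N O C P object] + [C object]
  take O:  [O C P object] + [O C P object] + [C object]
  take C:  [C P object] + [C P object] + [C object]
  take P:  [P object] + [P object] + [object]
  take object:  [object] + [object] + [object]
MRO: F H J D E G B M N O C P object
B is at position 6; next is M.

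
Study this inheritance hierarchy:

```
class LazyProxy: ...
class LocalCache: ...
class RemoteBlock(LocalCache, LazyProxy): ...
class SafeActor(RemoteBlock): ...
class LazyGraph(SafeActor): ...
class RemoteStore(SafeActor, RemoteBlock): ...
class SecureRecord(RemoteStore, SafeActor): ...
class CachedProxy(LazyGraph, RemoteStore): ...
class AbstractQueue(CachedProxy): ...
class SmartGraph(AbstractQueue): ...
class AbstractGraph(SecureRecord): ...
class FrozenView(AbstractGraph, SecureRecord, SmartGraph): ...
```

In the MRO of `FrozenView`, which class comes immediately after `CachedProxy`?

LazyGraph

L[FrozenView] = FrozenView + merge(L[AbstractGraph], L[SecureRecord], L[SmartGraph], [AbstractGraph SecureRecord SmartGraph])
  take AbstractGraph:  [AbstractGraph SecureRecord RemoteStore SafeActor RemoteBlock LocalCache LazyProxy object] + [SecureRecord RemoteStore SafeActor RemoteBlock LocalCache LazyProxy object] + [SmartGraph AbstractQueue CachedProxy LazyGraph RemoteStore SafeActor RemoteBlock LocalCache LazyProxy object] + [AbstractGraph SecureRecord SmartGraph]
  take SecureRecord:  [SecureRecord RemoteStore SafeActor RemoteBlock LocalCache LazyProxy object] + [SecureRecord RemoteStore SafeActor RemoteBlock LocalCache LazyProxy object] + [SmartGraph AbstractQueue CachedProxy LazyGraph RemoteStore SafeActor RemoteBlock LocalCache LazyProxy object] + [SecureRecord SmartGraph]
  take SmartGraph:  [RemoteStore SafeActor RemoteBlock LocalCache LazyProxy object] + [RemoteStore SafeActor RemoteBlock LocalCache LazyProxy object] + [SmartGraph AbstractQueue CachedProxy LazyGraph RemoteStore SafeActor RemoteBlock LocalCache LazyProxy object] + [SmartGraph]
  take AbstractQueue:  [RemoteStore SafeActor RemoteBlock LocalCache LazyProxy object] + [RemoteStore SafeActor RemoteBlock LocalCache LazyProxy object] + [AbstractQueue CachedProxy LazyGraph RemoteStore SafeActor RemoteBlock LocalCache LazyProxy object]
  take CachedProxy:  [RemoteStore SafeActor RemoteBlock LocalCache LazyProxy object] + [RemoteStore SafeActor RemoteBlock LocalCache LazyProxy object] + [CachedProxy LazyGraph RemoteStore SafeActor RemoteBlock LocalCache LazyProxy object]
  take LazyGraph:  [RemoteStore SafeActor RemoteBlock LocalCache LazyProxy object] + [RemoteStore SafeActor RemoteBlock LocalCache LazyProxy object] + [LazyGraph RemoteStore SafeActor RemoteBlock LocalCache LazyProxy object]
  take RemoteStore:  [RemoteStore SafeActor RemoteBlock LocalCache LazyProxy object] + [RemoteStore SafeActor RemoteBlock LocalCache LazyProxy object] + [RemoteStore SafeActor RemoteBlock LocalCache LazyProxy object]
  take SafeActor:  [SafeActor RemoteBlock LocalCache LazyProxy object] + [SafeActor RemoteBlock LocalCache LazyProxy object] + [SafeActor RemoteBlock LocalCache LazyProxy object]
  take RemoteBlock:  [RemoteBlock LocalCache LazyProxy object] + [RemoteBlock LocalCache LazyProxy object] + [RemoteBlock LocalCache LazyProxy object]
  take LocalCache:  [LocalCache LazyProxy object] + [LocalCache LazyProxy object] + [LocalCache LazyProxy object]
  take LazyProxy:  [LazyProxy object] + [LazyProxy object] + [LazyProxy object]
  take object:  [object] + [object] + [object]
MRO: FrozenView AbstractGraph SecureRecord SmartGraph AbstractQueue CachedProxy LazyGraph RemoteStore SafeActor RemoteBlock LocalCache LazyProxy object
CachedProxy is at position 5; next is LazyGraph.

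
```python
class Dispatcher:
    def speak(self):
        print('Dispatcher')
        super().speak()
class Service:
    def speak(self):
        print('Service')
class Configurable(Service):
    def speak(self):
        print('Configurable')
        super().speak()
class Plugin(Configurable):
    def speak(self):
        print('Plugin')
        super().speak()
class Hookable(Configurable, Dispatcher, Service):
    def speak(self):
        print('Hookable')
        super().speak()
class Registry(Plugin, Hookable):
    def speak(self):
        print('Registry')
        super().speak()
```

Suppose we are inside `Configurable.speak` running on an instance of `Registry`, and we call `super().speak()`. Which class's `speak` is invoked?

L[Registry] = Registry + merge(L[Plugin], L[Hookable], [Plugin Hookable])
  take Plugin:  [Plugin Configurable Service object] + [Hookable Configurable Dispatcher Service object] + [Plugin Hookable]
  take Hookable:  [Configurable Service object] + [Hookable Configurable Dispatcher Service object] + [Hookable]
  take Configurable:  [Configurable Service object] + [Configurable Dispatcher Service object]
  take Dispatcher:  [Service object] + [Dispatcher Service object]
  take Service:  [Service object] + [Service object]
  take object:  [object] + [object]
MRO: Registry Plugin Hookable Configurable Dispatcher Service object
super() in Configurable.speak on a Registry instance goes to the class after Configurable in Registry's MRO: Dispatcher.

Dispatcher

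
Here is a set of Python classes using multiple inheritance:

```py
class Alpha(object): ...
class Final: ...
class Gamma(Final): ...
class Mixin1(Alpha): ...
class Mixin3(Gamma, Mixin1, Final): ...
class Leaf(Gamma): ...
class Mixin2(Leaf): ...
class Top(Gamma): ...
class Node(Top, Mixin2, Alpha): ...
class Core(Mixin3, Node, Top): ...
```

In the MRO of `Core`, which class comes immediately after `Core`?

L[Core] = Core + merge(L[Mixin3], L[Node], L[Top], [Mixin3 Node Top])
  take Mixin3:  [Mixin3 Gamma Mixin1 Final Alpha object] + [Node Top Mixin2 Leaf Gamma Final Alpha object] + [Top Gamma Final object] + [Mixin3 Node Top]
  take Node:  [Gamma Mixin1 Final Alpha object] + [Node Top Mixin2 Leaf Gamma Final Alpha object] + [Top Gamma Final object] + [Node Top]
  take Top:  [Gamma Mixin1 Final Alpha object] + [Top Mixin2 Leaf Gamma Final Alpha object] + [Top Gamma Final object] + [Top]
  take Mixin2:  [Gamma Mixin1 Final Alpha object] + [Mixin2 Leaf Gamma Final Alpha object] + [Gamma Final object]
  take Leaf:  [Gamma Mixin1 Final Alpha object] + [Leaf Gamma Final Alpha object] + [Gamma Final object]
  take Gamma:  [Gamma Mixin1 Final Alpha object] + [Gamma Final Alpha object] + [Gamma Final object]
  take Mixin1:  [Mixin1 Final Alpha object] + [Final Alpha object] + [Final object]
  take Final:  [Final Alpha object] + [Final Alpha object] + [Final object]
  take Alpha:  [Alpha object] + [Alpha object] + [object]
  take object:  [object] + [object] + [object]
MRO: Core Mixin3 Node Top Mixin2 Leaf Gamma Mixin1 Final Alpha object
Core is at position 0; next is Mixin3.

Mixin3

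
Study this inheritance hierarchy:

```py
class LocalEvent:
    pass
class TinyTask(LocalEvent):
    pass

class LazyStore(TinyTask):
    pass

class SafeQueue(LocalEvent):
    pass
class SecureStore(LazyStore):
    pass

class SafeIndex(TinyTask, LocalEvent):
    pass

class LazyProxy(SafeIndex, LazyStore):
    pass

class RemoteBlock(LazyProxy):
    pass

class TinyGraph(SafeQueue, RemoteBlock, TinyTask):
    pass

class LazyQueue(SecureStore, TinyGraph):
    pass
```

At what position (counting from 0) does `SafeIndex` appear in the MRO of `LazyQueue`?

6

L[LazyQueue] = LazyQueue + merge(L[SecureStore], L[TinyGraph], [SecureStore TinyGraph])
  take SecureStore:  [SecureStore LazyStore TinyTask LocalEvent object] + [TinyGraph SafeQueue RemoteBlock LazyProxy SafeIndex LazyStore TinyTask LocalEvent object] + [SecureStore TinyGraph]
  take TinyGraph:  [LazyStore TinyTask LocalEvent object] + [TinyGraph SafeQueue RemoteBlock LazyProxy SafeIndex LazyStore TinyTask LocalEvent object] + [TinyGraph]
  take SafeQueue:  [LazyStore TinyTask LocalEvent object] + [SafeQueue RemoteBlock LazyProxy SafeIndex LazyStore TinyTask LocalEvent object]
  take RemoteBlock:  [LazyStore TinyTask LocalEvent object] + [RemoteBlock LazyProxy SafeIndex LazyStore TinyTask LocalEvent object]
  take LazyProxy:  [LazyStore TinyTask LocalEvent object] + [LazyProxy SafeIndex LazyStore TinyTask LocalEvent object]
  take SafeIndex:  [LazyStore TinyTask LocalEvent object] + [SafeIndex LazyStore TinyTask LocalEvent object]
  take LazyStore:  [LazyStore TinyTask LocalEvent object] + [LazyStore TinyTask LocalEvent object]
  take TinyTask:  [TinyTask LocalEvent object] + [TinyTask LocalEvent object]
  take LocalEvent:  [LocalEvent object] + [LocalEvent object]
  take object:  [object] + [object]
MRO: LazyQueue SecureStore TinyGraph SafeQueue RemoteBlock LazyProxy SafeIndex LazyStore TinyTask LocalEvent object
SafeIndex sits at index 6.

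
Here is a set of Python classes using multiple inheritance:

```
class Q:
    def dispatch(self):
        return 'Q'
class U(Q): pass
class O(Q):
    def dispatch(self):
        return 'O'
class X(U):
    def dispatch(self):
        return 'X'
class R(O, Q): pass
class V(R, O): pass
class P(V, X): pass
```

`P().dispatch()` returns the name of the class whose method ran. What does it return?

L[P] = P + merge(L[V], L[X], [V X])
  take V:  [V R O Q object] + [X U Q object] + [V X]
  take R:  [R O Q object] + [X U Q object] + [X]
  take O:  [O Q object] + [X U Q object] + [X]
  take X:  [Q object] + [X U Q object] + [X]
  take U:  [Q object] + [U Q object]
  take Q:  [Q object] + [Q object]
  take object:  [object] + [object]
MRO: P V R O X U Q object
dispatch is defined in: O, Q, X. First along the MRO is O.

O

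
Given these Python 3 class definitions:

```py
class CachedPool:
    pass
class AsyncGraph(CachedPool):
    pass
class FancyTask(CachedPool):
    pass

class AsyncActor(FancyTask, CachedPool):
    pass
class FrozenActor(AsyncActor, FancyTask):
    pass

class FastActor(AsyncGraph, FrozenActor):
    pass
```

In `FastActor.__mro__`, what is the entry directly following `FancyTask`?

L[FastActor] = FastActor + merge(L[AsyncGraph], L[FrozenActor], [AsyncGraph FrozenActor])
  take AsyncGraph:  [AsyncGraph CachedPool object] + [FrozenActor AsyncActor FancyTask CachedPool object] + [AsyncGraph FrozenActor]
  take FrozenActor:  [CachedPool object] + [FrozenActor AsyncActor FancyTask CachedPool object] + [FrozenActor]
  take AsyncActor:  [CachedPool object] + [AsyncActor FancyTask CachedPool object]
  take FancyTask:  [CachedPool object] + [FancyTask CachedPool object]
  take CachedPool:  [CachedPool object] + [CachedPool object]
  take object:  [object] + [object]
MRO: FastActor AsyncGraph FrozenActor AsyncActor FancyTask CachedPool object
FancyTask is at position 4; next is CachedPool.

CachedPool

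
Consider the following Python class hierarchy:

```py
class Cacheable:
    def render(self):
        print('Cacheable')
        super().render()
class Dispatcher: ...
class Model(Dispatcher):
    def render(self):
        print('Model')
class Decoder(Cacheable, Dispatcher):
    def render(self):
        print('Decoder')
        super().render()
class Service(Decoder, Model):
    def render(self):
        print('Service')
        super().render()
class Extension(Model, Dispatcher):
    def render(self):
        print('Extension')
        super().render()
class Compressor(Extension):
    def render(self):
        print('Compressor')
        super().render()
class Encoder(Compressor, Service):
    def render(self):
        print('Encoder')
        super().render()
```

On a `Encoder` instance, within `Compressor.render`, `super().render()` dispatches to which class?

L[Encoder] = Encoder + merge(L[Compressor], L[Service], [Compressor Service])
  take Compressor:  [Compressor Extension Model Dispatcher object] + [Service Decoder Cacheable Model Dispatcher object] + [Compressor Service]
  take Extension:  [Extension Model Dispatcher object] + [Service Decoder Cacheable Model Dispatcher object] + [Service]
  take Service:  [Model Dispatcher object] + [Service Decoder Cacheable Model Dispatcher object] + [Service]
  take Decoder:  [Model Dispatcher object] + [Decoder Cacheable Model Dispatcher object]
  take Cacheable:  [Model Dispatcher object] + [Cacheable Model Dispatcher object]
  take Model:  [Model Dispatcher object] + [Model Dispatcher object]
  take Dispatcher:  [Dispatcher object] + [Dispatcher object]
  take object:  [object] + [object]
MRO: Encoder Compressor Extension Service Decoder Cacheable Model Dispatcher object
super() in Compressor.render on a Encoder instance goes to the class after Compressor in Encoder's MRO: Extension.

Extension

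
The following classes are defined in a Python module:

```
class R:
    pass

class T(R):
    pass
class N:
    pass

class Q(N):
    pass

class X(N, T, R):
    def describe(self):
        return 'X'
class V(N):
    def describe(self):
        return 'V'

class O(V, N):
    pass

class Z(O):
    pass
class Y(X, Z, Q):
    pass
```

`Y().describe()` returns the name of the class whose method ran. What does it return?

L[Y] = Y + merge(L[X], L[Z], L[Q], [X Z Q])
  take X:  [X N T R object] + [Z O V N object] + [Q N object] + [X Z Q]
  take Z:  [N T R object] + [Z O V N object] + [Q N object] + [Z Q]
  take O:  [N T R object] + [O V N object] + [Q N object] + [Q]
  take V:  [N T R object] + [V N object] + [Q N object] + [Q]
  take Q:  [N T R object] + [N object] + [Q N object] + [Q]
  take N:  [N T R object] + [N object] + [N object]
  take T:  [T R object] + [object] + [object]
  take R:  [R object] + [object] + [object]
  take object:  [object] + [object] + [object]
MRO: Y X Z O V Q N T R object
describe is defined in: V, X. First along the MRO is X.

X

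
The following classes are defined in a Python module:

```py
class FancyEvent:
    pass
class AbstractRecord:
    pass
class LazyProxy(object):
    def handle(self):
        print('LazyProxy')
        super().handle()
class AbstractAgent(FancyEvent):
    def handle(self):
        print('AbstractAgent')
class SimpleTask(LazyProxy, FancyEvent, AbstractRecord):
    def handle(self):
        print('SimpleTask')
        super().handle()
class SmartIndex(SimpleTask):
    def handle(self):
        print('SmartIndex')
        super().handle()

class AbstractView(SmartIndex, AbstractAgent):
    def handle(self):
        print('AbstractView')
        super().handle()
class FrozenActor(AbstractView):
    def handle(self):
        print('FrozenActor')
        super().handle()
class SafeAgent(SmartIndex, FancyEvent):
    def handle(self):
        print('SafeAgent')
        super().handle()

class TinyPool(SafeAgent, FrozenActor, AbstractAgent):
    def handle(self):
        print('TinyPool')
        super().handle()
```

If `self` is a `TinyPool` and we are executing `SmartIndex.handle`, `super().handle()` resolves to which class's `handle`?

SimpleTask

L[TinyPool] = TinyPool + merge(L[SafeAgent], L[FrozenActor], L[AbstractAgent], [SafeAgent FrozenActor AbstractAgent])
  take SafeAgent:  [SafeAgent SmartIndex SimpleTask LazyProxy FancyEvent AbstractRecord object] + [FrozenActor AbstractView SmartIndex SimpleTask LazyProxy AbstractAgent FancyEvent AbstractRecord object] + [AbstractAgent FancyEvent object] + [SafeAgent FrozenActor AbstractAgent]
  take FrozenActor:  [SmartIndex SimpleTask LazyProxy FancyEvent AbstractRecord object] + [FrozenActor AbstractView SmartIndex SimpleTask LazyProxy AbstractAgent FancyEvent AbstractRecord object] + [AbstractAgent FancyEvent object] + [FrozenActor AbstractAgent]
  take AbstractView:  [SmartIndex SimpleTask LazyProxy FancyEvent AbstractRecord object] + [AbstractView SmartIndex SimpleTask LazyProxy AbstractAgent FancyEvent AbstractRecord object] + [AbstractAgent FancyEvent object] + [AbstractAgent]
  take SmartIndex:  [SmartIndex SimpleTask LazyProxy FancyEvent AbstractRecord object] + [SmartIndex SimpleTask LazyProxy AbstractAgent FancyEvent AbstractRecord object] + [AbstractAgent FancyEvent object] + [AbstractAgent]
  take SimpleTask:  [SimpleTask LazyProxy FancyEvent AbstractRecord object] + [SimpleTask LazyProxy AbstractAgent FancyEvent AbstractRecord object] + [AbstractAgent FancyEvent object] + [AbstractAgent]
  take LazyProxy:  [LazyProxy FancyEvent AbstractRecord object] + [LazyProxy AbstractAgent FancyEvent AbstractRecord object] + [AbstractAgent FancyEvent object] + [AbstractAgent]
  take AbstractAgent:  [FancyEvent AbstractRecord object] + [AbstractAgent FancyEvent AbstractRecord object] + [AbstractAgent FancyEvent object] + [AbstractAgent]
  take FancyEvent:  [FancyEvent AbstractRecord object] + [FancyEvent AbstractRecord object] + [FancyEvent object]
  take AbstractRecord:  [AbstractRecord object] + [AbstractRecord object] + [object]
  take object:  [object] + [object] + [object]
MRO: TinyPool SafeAgent FrozenActor AbstractView SmartIndex SimpleTask LazyProxy AbstractAgent FancyEvent AbstractRecord object
super() in SmartIndex.handle on a TinyPool instance goes to the class after SmartIndex in TinyPool's MRO: SimpleTask.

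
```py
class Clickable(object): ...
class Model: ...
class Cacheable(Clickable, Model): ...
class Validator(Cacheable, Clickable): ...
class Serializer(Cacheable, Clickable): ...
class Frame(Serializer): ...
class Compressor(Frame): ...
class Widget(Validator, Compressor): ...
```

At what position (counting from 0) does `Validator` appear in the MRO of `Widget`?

L[Widget] = Widget + merge(L[Validator], L[Compressor], [Validator Compressor])
  take Validator:  [Validator Cacheable Clickable Model object] + [Compressor Frame Serializer Cacheable Clickable Model object] + [Validator Compressor]
  take Compressor:  [Cacheable Clickable Model object] + [Compressor Frame Serializer Cacheable Clickable Model object] + [Compressor]
  take Frame:  [Cacheable Clickable Model object] + [Frame Serializer Cacheable Clickable Model object]
  take Serializer:  [Cacheable Clickable Model object] + [Serializer Cacheable Clickable Model object]
  take Cacheable:  [Cacheable Clickable Model object] + [Cacheable Clickable Model object]
  take Clickable:  [Clickable Model object] + [Clickable Model object]
  take Model:  [Model object] + [Model object]
  take object:  [object] + [object]
MRO: Widget Validator Compressor Frame Serializer Cacheable Clickable Model object
Validator sits at index 1.

1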